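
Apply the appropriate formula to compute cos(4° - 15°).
cos(4° - 15°) = cos 4° cos 15° + sin 4° sin 15° = 0.9816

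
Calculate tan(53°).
tan(53°) = 1.327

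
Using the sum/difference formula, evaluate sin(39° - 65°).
sin(39° - 65°) = sin 39° cos 65° - cos 39° sin 65° = -0.4384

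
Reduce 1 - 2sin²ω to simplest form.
1 - 2sin²ω = cos(2ω) (using Double angle)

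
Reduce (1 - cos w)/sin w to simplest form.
(1 - cos w)/sin w = tan(w/2) (using Half angle)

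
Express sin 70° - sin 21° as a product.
sin 70° - sin 21° = 2 cos(45.5°) sin(24.5°)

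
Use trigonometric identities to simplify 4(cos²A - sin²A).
4(cos²A - sin²A) = 4(cos(2A)) (using Double angle)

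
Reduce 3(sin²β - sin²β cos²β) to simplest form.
3(sin²β - sin²β cos²β) = 3(sin⁴β) (using Factoring)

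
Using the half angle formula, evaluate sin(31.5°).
sin(31.5°) = √((1 - cos 63°)/2) = 0.5225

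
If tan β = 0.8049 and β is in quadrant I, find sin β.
sin β = 0.627 (using tan²β + 1 = sec²β)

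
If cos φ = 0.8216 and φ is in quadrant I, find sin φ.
sin φ = 0.5701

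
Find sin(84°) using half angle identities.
sin(84°) = √((1 - cos 168°)/2) = 0.9945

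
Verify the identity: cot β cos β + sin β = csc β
LHS = cos²β/sin β + sin β = (cos²β + sin²β)/sin β = 1/sin β = csc β = RHS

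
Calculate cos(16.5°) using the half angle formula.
cos(16.5°) = √((1 + cos 33°)/2) = 0.9588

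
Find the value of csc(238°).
csc(238°) = -1.179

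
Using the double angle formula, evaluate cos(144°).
cos(144°) = cos²72° - sin²72° = -0.809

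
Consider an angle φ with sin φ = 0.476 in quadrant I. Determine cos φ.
cos φ = √(1 - sin²φ) = 0.8794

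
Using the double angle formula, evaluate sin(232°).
sin(232°) = 2 sin 116° cos 116° = -0.788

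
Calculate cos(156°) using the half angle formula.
cos(156°) = -√((1 + cos 312°)/2) = -0.9135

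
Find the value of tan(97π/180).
tan(97π/180) = -8.144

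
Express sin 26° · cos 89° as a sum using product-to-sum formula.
sin 26° cos 89° = (1/2)[sin(26°+89°) + sin(26°-89°)]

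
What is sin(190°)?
sin(190°) = -0.1736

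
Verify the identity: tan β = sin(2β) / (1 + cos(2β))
RHS = 2 sin β cos β / (2cos²β) = sin β/cos β = tan β = LHS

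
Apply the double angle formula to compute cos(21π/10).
cos(21π/10) = 1 - 2sin²21π/20 = 0.9511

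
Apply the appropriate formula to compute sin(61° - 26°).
sin(61° - 26°) = sin 61° cos 26° - cos 61° sin 26° = 0.5736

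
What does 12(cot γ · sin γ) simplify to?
12(cot γ · sin γ) = 12(cos γ) (using Quotient identity)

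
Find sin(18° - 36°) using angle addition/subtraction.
sin(18° - 36°) = sin 18° cos 36° - cos 18° sin 36° = -0.309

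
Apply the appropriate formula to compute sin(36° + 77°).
sin(36° + 77°) = sin 36° cos 77° + cos 36° sin 77° = 0.9205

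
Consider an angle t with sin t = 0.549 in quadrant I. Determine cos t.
cos t = √(1 - sin²t) = 0.8358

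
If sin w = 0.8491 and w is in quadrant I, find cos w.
cos w = 0.5282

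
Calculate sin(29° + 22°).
sin(29° + 22°) = sin 29° cos 22° + cos 29° sin 22° = 0.7771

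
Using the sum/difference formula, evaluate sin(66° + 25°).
sin(66° + 25°) = sin 66° cos 25° + cos 66° sin 25° = 0.9998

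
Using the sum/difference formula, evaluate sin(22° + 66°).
sin(22° + 66°) = sin 22° cos 66° + cos 22° sin 66° = 0.9994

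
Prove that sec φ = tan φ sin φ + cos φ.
RHS = sin²φ/cos φ + cos φ = (sin²φ + cos²φ)/cos φ = 1/cos φ = sec φ = LHS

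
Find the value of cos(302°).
cos(302°) = 0.5299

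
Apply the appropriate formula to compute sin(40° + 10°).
sin(40° + 10°) = sin 40° cos 10° + cos 40° sin 10° = 0.766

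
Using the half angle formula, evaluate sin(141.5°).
sin(141.5°) = √((1 - cos 283°)/2) = 0.6225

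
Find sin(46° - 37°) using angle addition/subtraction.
sin(46° - 37°) = sin 46° cos 37° - cos 46° sin 37° = 0.1564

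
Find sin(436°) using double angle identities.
sin(436°) = 2 sin 218° cos 218° = 0.9703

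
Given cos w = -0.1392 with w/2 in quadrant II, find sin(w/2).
sin(w/2) = ±√((1 - cos w)/2); positive since w/2 ∈ QII, so sin(w/2) = 0.7547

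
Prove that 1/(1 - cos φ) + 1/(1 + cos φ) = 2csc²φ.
LHS = [(1 + cos φ) + (1 - cos φ)] / [(1 - cos φ)(1 + cos φ)] = 2/(1 - cos²φ) = 2/sin²φ = 2csc²φ = RHS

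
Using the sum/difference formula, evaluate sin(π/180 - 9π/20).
sin(π/180 - 9π/20) = sin π/180 cos 9π/20 - cos π/180 sin 9π/20 = -0.9848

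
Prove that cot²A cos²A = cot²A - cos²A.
RHS = cos²A/sin²A - cos²A = cos²A(1/sin²A - 1) = cos²A · (1 - sin²A)/sin²A = cos²A · cos²A/sin²A = cos²A · cot²A = LHS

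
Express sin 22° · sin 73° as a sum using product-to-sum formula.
sin 22° sin 73° = (1/2)[cos(22°-73°) - cos(22°+73°)]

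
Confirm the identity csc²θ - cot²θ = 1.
LHS = 1/sin²θ - cos²θ/sin²θ = (1 - cos²θ)/sin²θ = sin²θ/sin²θ = 1 = RHS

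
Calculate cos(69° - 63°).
cos(69° - 63°) = cos 69° cos 63° + sin 69° sin 63° = 0.9945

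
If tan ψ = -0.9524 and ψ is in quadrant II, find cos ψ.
cos ψ = -0.7241 (using tan²ψ + 1 = sec²ψ)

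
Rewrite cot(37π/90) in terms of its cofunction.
cot(37π/90) = tan(π/2 - 37π/90) = tan(4π/45)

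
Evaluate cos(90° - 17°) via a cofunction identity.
cos(90° - 17°) = sin(17°) = 0.2924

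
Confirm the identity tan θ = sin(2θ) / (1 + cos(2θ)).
RHS = 2 sin θ cos θ / (2cos²θ) = sin θ/cos θ = tan θ = LHS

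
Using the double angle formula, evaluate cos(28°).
cos(28°) = cos²14° - sin²14° = 0.8829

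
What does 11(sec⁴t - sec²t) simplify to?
11(sec⁴t - sec²t) = 11(tan⁴t + tan²t) (using Pythagorean)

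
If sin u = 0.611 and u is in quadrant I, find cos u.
cos u = 0.7916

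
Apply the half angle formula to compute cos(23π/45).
cos(23π/45) = -√((1 + cos 46π/45)/2) = -0.0349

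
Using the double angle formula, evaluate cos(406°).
cos(406°) = 1 - 2sin²203° = 0.6947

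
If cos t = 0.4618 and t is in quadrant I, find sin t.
sin t = 0.887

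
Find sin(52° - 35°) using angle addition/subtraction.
sin(52° - 35°) = sin 52° cos 35° - cos 52° sin 35° = 0.2924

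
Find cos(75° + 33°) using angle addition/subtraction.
cos(75° + 33°) = cos 75° cos 33° - sin 75° sin 33° = -0.309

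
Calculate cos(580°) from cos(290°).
cos(580°) = cos²290° - sin²290° = -0.766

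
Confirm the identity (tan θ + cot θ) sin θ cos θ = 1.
LHS = (sin θ/cos θ + cos θ/sin θ) sin θ cos θ = ((sin²θ + cos²θ)/(sin θ cos θ)) · sin θ cos θ = sin²θ + cos²θ = 1 = RHS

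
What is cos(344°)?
cos(344°) = 0.9613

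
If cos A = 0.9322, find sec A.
sec A = 1/cos A = 1.073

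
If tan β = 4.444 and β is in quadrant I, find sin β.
sin β = 0.9756 (using tan²β + 1 = sec²β)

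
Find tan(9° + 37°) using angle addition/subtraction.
tan(9° + 37°) = (tan 9° + tan 37°)/(1 - tan 9° tan 37°) = 1.036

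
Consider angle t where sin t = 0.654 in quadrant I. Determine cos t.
cos t = √(1 - sin²t) = 0.7565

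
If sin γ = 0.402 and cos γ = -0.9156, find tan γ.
tan γ = sin γ / cos γ = -0.4391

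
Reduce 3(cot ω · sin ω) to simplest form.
3(cot ω · sin ω) = 3(cos ω) (using Quotient identity)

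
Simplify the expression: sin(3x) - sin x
sin(3x) - sin x = 2 cos(2x) sin x (using Sum-to-product)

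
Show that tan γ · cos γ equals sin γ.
LHS = (sin γ/cos γ) · cos γ = sin γ = RHS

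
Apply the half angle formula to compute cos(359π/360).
cos(359π/360) = -√((1 + cos 359π/180)/2) = -1.0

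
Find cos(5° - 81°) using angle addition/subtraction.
cos(5° - 81°) = cos 5° cos 81° + sin 5° sin 81° = 0.2419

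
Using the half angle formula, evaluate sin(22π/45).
sin(22π/45) = √((1 - cos 44π/45)/2) = 0.9994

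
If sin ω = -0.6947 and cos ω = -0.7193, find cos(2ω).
cos(2ω) = cos²ω - sin²ω = 0.03478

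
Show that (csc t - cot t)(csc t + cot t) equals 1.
LHS = csc²t - cot²t = (1 + cot²t) - cot²t = 1 = RHS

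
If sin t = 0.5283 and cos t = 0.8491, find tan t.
tan t = sin t / cos t = 0.6222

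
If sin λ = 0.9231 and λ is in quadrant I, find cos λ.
cos λ = 0.3846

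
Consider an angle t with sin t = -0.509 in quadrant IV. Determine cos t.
cos t = √(1 - sin²t) = 0.8608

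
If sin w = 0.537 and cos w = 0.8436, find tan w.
tan w = sin w / cos w = 0.6366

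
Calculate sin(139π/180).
sin(139π/180) = 0.6561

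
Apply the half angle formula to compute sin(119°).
sin(119°) = √((1 - cos 238°)/2) = 0.8746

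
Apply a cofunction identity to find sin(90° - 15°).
sin(90° - 15°) = cos(15°) = (√6+√2)/4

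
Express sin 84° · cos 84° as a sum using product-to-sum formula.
sin 84° cos 84° = (1/2)[sin(84°+84°) + sin(84°-84°)]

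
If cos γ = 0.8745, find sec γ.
sec γ = 1/cos γ = 1.144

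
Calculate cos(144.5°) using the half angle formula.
cos(144.5°) = -√((1 + cos 289°)/2) = -0.8141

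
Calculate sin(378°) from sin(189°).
sin(378°) = 2 sin 189° cos 189° = 0.309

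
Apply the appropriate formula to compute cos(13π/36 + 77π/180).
cos(13π/36 + 77π/180) = cos 13π/36 cos 77π/180 - sin 13π/36 sin 77π/180 = -0.788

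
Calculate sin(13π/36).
sin(13π/36) = 0.9063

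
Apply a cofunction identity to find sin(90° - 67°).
sin(90° - 67°) = cos(67°) = 0.3907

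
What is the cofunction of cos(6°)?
cos(6°) = sin(90° - 6°) = sin(84°)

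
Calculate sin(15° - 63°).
sin(15° - 63°) = sin 15° cos 63° - cos 15° sin 63° = -0.7431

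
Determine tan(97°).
tan(97°) = -8.144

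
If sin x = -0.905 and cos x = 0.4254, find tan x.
tan x = sin x / cos x = -2.127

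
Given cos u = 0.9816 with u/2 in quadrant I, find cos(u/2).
cos(u/2) = ±√((1 + cos u)/2); positive since u/2 ∈ QI, so cos(u/2) = 0.9954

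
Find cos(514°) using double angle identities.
cos(514°) = cos²257° - sin²257° = -0.8988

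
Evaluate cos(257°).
cos(257°) = -0.225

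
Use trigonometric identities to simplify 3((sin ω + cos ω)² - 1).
3((sin ω + cos ω)² - 1) = 3(sin(2ω)) (using Pythagorean + double angle)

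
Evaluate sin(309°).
sin(309°) = -0.7771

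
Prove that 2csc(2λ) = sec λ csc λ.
LHS = 2/sin(2λ) = 2/(2 sin λ cos λ) = 1/(sin λ cos λ) = (1/cos λ)(1/sin λ) = sec λ csc λ = RHS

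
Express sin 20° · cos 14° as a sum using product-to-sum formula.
sin 20° cos 14° = (1/2)[sin(20°+14°) + sin(20°-14°)]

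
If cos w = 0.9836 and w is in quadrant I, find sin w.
sin w = 0.1804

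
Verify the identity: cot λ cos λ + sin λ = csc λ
LHS = cos²λ/sin λ + sin λ = (cos²λ + sin²λ)/sin λ = 1/sin λ = csc λ = RHS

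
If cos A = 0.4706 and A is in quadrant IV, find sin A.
sin A = -0.8823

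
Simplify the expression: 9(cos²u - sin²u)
9(cos²u - sin²u) = 9(cos(2u)) (using Double angle)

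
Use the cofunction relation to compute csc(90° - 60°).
csc(90° - 60°) = sec(60°) = 2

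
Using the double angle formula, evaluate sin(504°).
sin(504°) = 2 sin 252° cos 252° = 0.5878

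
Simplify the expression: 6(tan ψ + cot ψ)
6(tan ψ + cot ψ) = 6(sec ψ csc ψ) (using Quotient identities)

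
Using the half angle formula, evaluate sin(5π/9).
sin(5π/9) = √((1 - cos 10π/9)/2) = 0.9848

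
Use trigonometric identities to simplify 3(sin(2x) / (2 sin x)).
3(sin(2x) / (2 sin x)) = 3(cos x) (using Double angle)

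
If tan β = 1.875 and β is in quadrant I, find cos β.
cos β = 0.4706 (using tan²β + 1 = sec²β)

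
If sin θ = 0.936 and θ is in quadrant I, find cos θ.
cos θ = 0.352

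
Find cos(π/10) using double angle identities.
cos(π/10) = cos²π/20 - sin²π/20 = 0.9511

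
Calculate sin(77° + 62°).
sin(77° + 62°) = sin 77° cos 62° + cos 77° sin 62° = 0.6561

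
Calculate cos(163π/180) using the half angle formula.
cos(163π/180) = -√((1 + cos 163π/90)/2) = -0.9563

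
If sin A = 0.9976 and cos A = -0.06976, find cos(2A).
cos(2A) = cos²A - sin²A = -0.9903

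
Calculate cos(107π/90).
cos(107π/90) = -0.829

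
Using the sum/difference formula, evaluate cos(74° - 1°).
cos(74° - 1°) = cos 74° cos 1° + sin 74° sin 1° = 0.2924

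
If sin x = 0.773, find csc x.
csc x = 1/sin x = 1.294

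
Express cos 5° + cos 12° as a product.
cos 5° + cos 12° = 2 cos(8.5°) cos(-3.5°)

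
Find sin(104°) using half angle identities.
sin(104°) = √((1 - cos 208°)/2) = 0.9703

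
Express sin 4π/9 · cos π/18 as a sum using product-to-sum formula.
sin 4π/9 cos π/18 = (1/2)[sin(4π/9+π/18) + sin(4π/9-π/18)]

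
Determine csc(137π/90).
csc(137π/90) = -1.002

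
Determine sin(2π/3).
sin(2π/3) = √3/2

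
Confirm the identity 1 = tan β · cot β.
RHS = (sin β/cos β) · (cos β/sin β) = 1 = LHS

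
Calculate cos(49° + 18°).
cos(49° + 18°) = cos 49° cos 18° - sin 49° sin 18° = 0.3907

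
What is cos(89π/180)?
cos(89π/180) = 0.01745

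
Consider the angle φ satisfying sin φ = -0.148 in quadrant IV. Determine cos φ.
cos φ = √(1 - sin²φ) = 0.989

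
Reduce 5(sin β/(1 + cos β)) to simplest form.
5(sin β/(1 + cos β)) = 5(tan(β/2)) (using Half angle)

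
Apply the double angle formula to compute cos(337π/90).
cos(337π/90) = cos²337π/180 - sin²337π/180 = 0.6947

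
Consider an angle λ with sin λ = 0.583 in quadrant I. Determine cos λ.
cos λ = √(1 - sin²λ) = 0.8125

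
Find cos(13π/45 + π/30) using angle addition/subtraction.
cos(13π/45 + π/30) = cos 13π/45 cos π/30 - sin 13π/45 sin π/30 = 0.5299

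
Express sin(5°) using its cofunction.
sin(5°) = cos(90° - 5°) = cos(85°)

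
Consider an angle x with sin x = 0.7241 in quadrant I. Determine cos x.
cos x = √(1 - sin²x) = 0.6897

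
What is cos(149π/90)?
cos(149π/90) = 0.4695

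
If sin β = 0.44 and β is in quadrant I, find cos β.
cos β = 0.898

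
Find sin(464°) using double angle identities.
sin(464°) = 2 sin 232° cos 232° = 0.9703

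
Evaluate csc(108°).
csc(108°) = 1.051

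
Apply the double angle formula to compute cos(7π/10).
cos(7π/10) = cos²7π/20 - sin²7π/20 = -0.5878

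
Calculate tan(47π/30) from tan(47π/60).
tan(47π/30) = 2 tan 47π/60 / (1 - tan²47π/60) = -4.705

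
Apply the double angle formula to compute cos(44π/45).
cos(44π/45) = cos²22π/45 - sin²22π/45 = -0.9976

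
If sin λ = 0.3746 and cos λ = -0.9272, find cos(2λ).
cos(2λ) = cos²λ - sin²λ = 0.7194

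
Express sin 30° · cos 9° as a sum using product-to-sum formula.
sin 30° cos 9° = (1/2)[sin(30°+9°) + sin(30°-9°)]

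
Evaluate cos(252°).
cos(252°) = -0.309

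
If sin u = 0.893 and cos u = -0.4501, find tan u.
tan u = sin u / cos u = -1.984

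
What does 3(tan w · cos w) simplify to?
3(tan w · cos w) = 3(sin w) (using Quotient identity)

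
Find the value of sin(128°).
sin(128°) = 0.788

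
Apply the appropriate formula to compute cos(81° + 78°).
cos(81° + 78°) = cos 81° cos 78° - sin 81° sin 78° = -0.9336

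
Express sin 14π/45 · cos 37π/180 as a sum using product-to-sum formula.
sin 14π/45 cos 37π/180 = (1/2)[sin(14π/45+37π/180) + sin(14π/45-37π/180)]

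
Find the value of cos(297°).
cos(297°) = 0.454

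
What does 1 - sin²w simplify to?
1 - sin²w = cos²w (using Pythagorean identity)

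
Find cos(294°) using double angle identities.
cos(294°) = cos²147° - sin²147° = 0.4067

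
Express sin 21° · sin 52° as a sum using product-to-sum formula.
sin 21° sin 52° = (1/2)[cos(21°-52°) - cos(21°+52°)]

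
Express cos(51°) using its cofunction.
cos(51°) = sin(90° - 51°) = sin(39°)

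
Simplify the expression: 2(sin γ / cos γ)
2(sin γ / cos γ) = 2(tan γ) (using Quotient identity)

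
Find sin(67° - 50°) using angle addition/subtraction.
sin(67° - 50°) = sin 67° cos 50° - cos 67° sin 50° = 0.2924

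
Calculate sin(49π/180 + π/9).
sin(49π/180 + π/9) = sin 49π/180 cos π/9 + cos 49π/180 sin π/9 = 0.9336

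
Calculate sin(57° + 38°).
sin(57° + 38°) = sin 57° cos 38° + cos 57° sin 38° = 0.9962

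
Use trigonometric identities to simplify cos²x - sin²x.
cos²x - sin²x = cos(2x) (using Double angle)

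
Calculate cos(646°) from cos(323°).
cos(646°) = cos²323° - sin²323° = 0.2756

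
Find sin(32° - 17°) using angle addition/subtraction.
sin(32° - 17°) = sin 32° cos 17° - cos 32° sin 17° = (√6-√2)/4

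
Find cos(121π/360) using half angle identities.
cos(121π/360) = √((1 + cos 121π/180)/2) = 0.4924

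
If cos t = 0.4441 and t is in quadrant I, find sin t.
sin t = 0.896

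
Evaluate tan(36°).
tan(36°) = 0.7265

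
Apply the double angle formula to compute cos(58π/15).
cos(58π/15) = 2cos²29π/15 - 1 = 0.9135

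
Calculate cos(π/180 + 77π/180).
cos(π/180 + 77π/180) = cos π/180 cos 77π/180 - sin π/180 sin 77π/180 = 0.2079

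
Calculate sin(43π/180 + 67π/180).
sin(43π/180 + 67π/180) = sin 43π/180 cos 67π/180 + cos 43π/180 sin 67π/180 = 0.9397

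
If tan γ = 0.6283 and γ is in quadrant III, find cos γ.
cos γ = -0.8467 (using tan²γ + 1 = sec²γ)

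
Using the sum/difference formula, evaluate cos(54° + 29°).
cos(54° + 29°) = cos 54° cos 29° - sin 54° sin 29° = 0.1219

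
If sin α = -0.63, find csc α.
csc α = 1/sin α = -1.587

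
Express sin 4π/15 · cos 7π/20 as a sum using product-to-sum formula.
sin 4π/15 cos 7π/20 = (1/2)[sin(4π/15+7π/20) + sin(4π/15-7π/20)]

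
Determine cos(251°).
cos(251°) = -0.3256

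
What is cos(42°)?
cos(42°) = 0.7431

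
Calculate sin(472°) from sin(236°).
sin(472°) = 2 sin 236° cos 236° = 0.9272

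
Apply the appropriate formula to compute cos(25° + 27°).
cos(25° + 27°) = cos 25° cos 27° - sin 25° sin 27° = 0.6157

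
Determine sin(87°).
sin(87°) = 0.9986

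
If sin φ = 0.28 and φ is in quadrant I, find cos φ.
cos φ = 0.96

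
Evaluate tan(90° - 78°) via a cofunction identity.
tan(90° - 78°) = cot(78°) = 0.2126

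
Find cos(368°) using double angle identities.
cos(368°) = cos²184° - sin²184° = 0.9903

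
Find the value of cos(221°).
cos(221°) = -0.7547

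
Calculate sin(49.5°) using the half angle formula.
sin(49.5°) = √((1 - cos 99°)/2) = 0.7604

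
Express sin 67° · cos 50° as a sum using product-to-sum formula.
sin 67° cos 50° = (1/2)[sin(67°+50°) + sin(67°-50°)]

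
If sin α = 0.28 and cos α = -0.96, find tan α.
tan α = sin α / cos α = -0.2917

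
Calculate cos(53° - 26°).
cos(53° - 26°) = cos 53° cos 26° + sin 53° sin 26° = 0.891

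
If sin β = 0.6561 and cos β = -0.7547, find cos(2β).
cos(2β) = cos²β - sin²β = 0.1391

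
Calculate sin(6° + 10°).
sin(6° + 10°) = sin 6° cos 10° + cos 6° sin 10° = 0.2756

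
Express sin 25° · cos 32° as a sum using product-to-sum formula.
sin 25° cos 32° = (1/2)[sin(25°+32°) + sin(25°-32°)]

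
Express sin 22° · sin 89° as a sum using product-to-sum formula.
sin 22° sin 89° = (1/2)[cos(22°-89°) - cos(22°+89°)]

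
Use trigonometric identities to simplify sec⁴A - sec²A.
sec⁴A - sec²A = tan⁴A + tan²A (using Pythagorean)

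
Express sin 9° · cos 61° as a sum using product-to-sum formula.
sin 9° cos 61° = (1/2)[sin(9°+61°) + sin(9°-61°)]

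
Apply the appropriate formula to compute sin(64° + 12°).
sin(64° + 12°) = sin 64° cos 12° + cos 64° sin 12° = 0.9703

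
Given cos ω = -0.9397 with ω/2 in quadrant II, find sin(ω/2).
sin(ω/2) = ±√((1 - cos ω)/2); positive since ω/2 ∈ QII, so sin(ω/2) = 0.9848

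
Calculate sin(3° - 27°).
sin(3° - 27°) = sin 3° cos 27° - cos 3° sin 27° = -0.4067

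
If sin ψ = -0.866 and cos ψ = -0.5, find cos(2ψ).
cos(2ψ) = cos²ψ - sin²ψ = -0.5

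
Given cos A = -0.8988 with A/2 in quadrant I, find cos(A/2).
cos(A/2) = ±√((1 + cos A)/2); positive since A/2 ∈ QI, so cos(A/2) = 0.2249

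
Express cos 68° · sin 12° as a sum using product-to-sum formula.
cos 68° sin 12° = (1/2)[sin(68°+12°) - sin(68°-12°)]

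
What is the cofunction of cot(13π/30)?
cot(13π/30) = tan(π/2 - 13π/30) = tan(π/15)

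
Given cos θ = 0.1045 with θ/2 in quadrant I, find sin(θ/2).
sin(θ/2) = ±√((1 - cos θ)/2); positive since θ/2 ∈ QI, so sin(θ/2) = 0.6691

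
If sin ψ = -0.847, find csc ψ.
csc ψ = 1/sin ψ = -1.181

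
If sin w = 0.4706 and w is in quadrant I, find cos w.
cos w = 0.8823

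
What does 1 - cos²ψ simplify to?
1 - cos²ψ = sin²ψ (using Pythagorean identity)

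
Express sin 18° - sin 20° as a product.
sin 18° - sin 20° = 2 cos(19°) sin(-1°)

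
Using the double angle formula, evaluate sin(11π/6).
sin(11π/6) = 2 sin 11π/12 cos 11π/12 = -1/2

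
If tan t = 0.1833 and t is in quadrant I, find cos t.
cos t = 0.9836 (using tan²t + 1 = sec²t)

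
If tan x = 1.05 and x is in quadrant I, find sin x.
sin x = 0.7241 (using tan²x + 1 = sec²x)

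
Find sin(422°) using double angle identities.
sin(422°) = 2 sin 211° cos 211° = 0.8829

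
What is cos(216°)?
cos(216°) = -0.809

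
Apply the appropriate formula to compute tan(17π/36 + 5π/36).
tan(17π/36 + 5π/36) = (tan 17π/36 + tan 5π/36)/(1 - tan 17π/36 tan 5π/36) = -2.747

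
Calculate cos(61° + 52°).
cos(61° + 52°) = cos 61° cos 52° - sin 61° sin 52° = -0.3907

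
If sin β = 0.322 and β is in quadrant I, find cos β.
cos β = 0.9467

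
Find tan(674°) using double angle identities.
tan(674°) = 2 tan 337° / (1 - tan²337°) = -1.036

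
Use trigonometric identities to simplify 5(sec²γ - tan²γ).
5(sec²γ - tan²γ) = 5 (using Pythagorean identity)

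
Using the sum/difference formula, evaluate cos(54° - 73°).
cos(54° - 73°) = cos 54° cos 73° + sin 54° sin 73° = 0.9455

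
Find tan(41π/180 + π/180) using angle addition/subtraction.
tan(41π/180 + π/180) = (tan 41π/180 + tan π/180)/(1 - tan 41π/180 tan π/180) = 0.9004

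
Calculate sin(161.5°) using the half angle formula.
sin(161.5°) = √((1 - cos 323°)/2) = 0.3173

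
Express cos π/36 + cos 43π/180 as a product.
cos π/36 + cos 43π/180 = 2 cos(2π/15) cos(-19π/180)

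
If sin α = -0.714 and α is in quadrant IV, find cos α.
cos α = 0.7001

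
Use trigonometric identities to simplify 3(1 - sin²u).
3(1 - sin²u) = 3(cos²u) (using Pythagorean identity)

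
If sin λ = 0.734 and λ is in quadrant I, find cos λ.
cos λ = 0.6791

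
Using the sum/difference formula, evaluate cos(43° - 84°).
cos(43° - 84°) = cos 43° cos 84° + sin 43° sin 84° = 0.7547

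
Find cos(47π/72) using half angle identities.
cos(47π/72) = -√((1 + cos 47π/36)/2) = -0.4617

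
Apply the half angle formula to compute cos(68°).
cos(68°) = √((1 + cos 136°)/2) = 0.3746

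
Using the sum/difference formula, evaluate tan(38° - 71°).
tan(38° - 71°) = (tan 38° - tan 71°)/(1 + tan 38° tan 71°) = -0.6494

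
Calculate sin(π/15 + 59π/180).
sin(π/15 + 59π/180) = sin π/15 cos 59π/180 + cos π/15 sin 59π/180 = 0.9455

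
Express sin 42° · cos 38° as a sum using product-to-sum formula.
sin 42° cos 38° = (1/2)[sin(42°+38°) + sin(42°-38°)]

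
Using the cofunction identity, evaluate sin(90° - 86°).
sin(90° - 86°) = cos(86°) = 0.06976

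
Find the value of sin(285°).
sin(285°) = -(√6+√2)/4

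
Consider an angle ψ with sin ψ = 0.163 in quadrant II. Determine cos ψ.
cos ψ = ±√(1 - sin²ψ) = -0.9866 (negative in QII)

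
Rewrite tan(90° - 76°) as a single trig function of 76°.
tan(90° - 76°) = cot(76°)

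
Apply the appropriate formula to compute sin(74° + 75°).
sin(74° + 75°) = sin 74° cos 75° + cos 74° sin 75° = 0.515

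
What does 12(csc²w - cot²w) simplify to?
12(csc²w - cot²w) = 12 (using Pythagorean identity)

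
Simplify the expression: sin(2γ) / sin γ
sin(2γ) / sin γ = 2 cos γ (using Double angle)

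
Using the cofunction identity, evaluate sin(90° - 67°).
sin(90° - 67°) = cos(67°) = 0.3907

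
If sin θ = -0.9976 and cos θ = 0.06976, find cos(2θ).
cos(2θ) = cos²θ - sin²θ = -0.9903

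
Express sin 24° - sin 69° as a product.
sin 24° - sin 69° = 2 cos(46.5°) sin(-22.5°)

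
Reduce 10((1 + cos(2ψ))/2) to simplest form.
10((1 + cos(2ψ))/2) = 10(cos²ψ) (using Power reduction)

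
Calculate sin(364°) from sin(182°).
sin(364°) = 2 sin 182° cos 182° = 0.06976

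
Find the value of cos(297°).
cos(297°) = 0.454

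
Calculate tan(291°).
tan(291°) = -2.605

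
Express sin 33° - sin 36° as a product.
sin 33° - sin 36° = 2 cos(34.5°) sin(-1.5°)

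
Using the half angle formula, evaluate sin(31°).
sin(31°) = √((1 - cos 62°)/2) = 0.515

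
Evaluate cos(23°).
cos(23°) = 0.9205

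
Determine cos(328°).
cos(328°) = 0.848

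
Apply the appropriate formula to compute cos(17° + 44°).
cos(17° + 44°) = cos 17° cos 44° - sin 17° sin 44° = 0.4848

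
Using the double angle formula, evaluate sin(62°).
sin(62°) = 2 sin 31° cos 31° = 0.8829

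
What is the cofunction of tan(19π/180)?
tan(19π/180) = cot(π/2 - 19π/180) = cot(71π/180)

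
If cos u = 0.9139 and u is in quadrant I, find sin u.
sin u = 0.4059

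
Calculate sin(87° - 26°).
sin(87° - 26°) = sin 87° cos 26° - cos 87° sin 26° = 0.8746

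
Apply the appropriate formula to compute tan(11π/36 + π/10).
tan(11π/36 + π/10) = (tan 11π/36 + tan π/10)/(1 - tan 11π/36 tan π/10) = 3.271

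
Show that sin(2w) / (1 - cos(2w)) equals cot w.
LHS = 2 sin w cos w / (2sin²w) = cos w/sin w = cot w = RHS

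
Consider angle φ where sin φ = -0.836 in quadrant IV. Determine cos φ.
cos φ = √(1 - sin²φ) = 0.5487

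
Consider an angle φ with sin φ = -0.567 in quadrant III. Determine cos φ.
cos φ = ±√(1 - sin²φ) = -0.8237 (negative in QIII)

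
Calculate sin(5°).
sin(5°) = 0.08716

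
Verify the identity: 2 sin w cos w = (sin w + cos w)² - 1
RHS = sin²w + 2 sin w cos w + cos²w - 1 = (sin²w + cos²w) + 2 sin w cos w - 1 = 1 + 2 sin w cos w - 1 = 2 sin w cos w = LHS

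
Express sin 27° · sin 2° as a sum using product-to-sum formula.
sin 27° sin 2° = (1/2)[cos(27°-2°) - cos(27°+2°)]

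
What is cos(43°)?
cos(43°) = 0.7314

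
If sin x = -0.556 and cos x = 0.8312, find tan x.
tan x = sin x / cos x = -0.6689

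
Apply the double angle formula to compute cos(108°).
cos(108°) = cos²54° - sin²54° = -0.309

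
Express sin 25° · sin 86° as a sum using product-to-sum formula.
sin 25° sin 86° = (1/2)[cos(25°-86°) - cos(25°+86°)]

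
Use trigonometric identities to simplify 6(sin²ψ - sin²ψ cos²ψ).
6(sin²ψ - sin²ψ cos²ψ) = 6(sin⁴ψ) (using Factoring)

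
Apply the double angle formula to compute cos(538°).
cos(538°) = cos²269° - sin²269° = -0.9994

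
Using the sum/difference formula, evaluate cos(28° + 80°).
cos(28° + 80°) = cos 28° cos 80° - sin 28° sin 80° = -0.309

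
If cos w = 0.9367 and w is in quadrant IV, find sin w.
sin w = -0.3501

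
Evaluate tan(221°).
tan(221°) = 0.8693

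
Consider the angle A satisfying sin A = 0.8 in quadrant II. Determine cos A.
cos A = ±√(1 - sin²A) = -0.6 (negative in QII)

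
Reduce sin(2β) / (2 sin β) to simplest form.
sin(2β) / (2 sin β) = cos β (using Double angle)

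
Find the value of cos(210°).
cos(210°) = -√3/2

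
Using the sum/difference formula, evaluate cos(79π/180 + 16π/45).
cos(79π/180 + 16π/45) = cos 79π/180 cos 16π/45 - sin 79π/180 sin 16π/45 = -0.7986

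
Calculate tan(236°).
tan(236°) = 1.483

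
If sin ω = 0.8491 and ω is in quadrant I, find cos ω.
cos ω = 0.5282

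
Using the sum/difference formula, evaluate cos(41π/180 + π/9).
cos(41π/180 + π/9) = cos 41π/180 cos π/9 - sin 41π/180 sin π/9 = 0.4848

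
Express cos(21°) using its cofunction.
cos(21°) = sin(90° - 21°) = sin(69°)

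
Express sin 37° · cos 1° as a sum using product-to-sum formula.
sin 37° cos 1° = (1/2)[sin(37°+1°) + sin(37°-1°)]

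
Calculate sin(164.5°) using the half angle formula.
sin(164.5°) = √((1 - cos 329°)/2) = 0.2672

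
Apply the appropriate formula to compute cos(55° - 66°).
cos(55° - 66°) = cos 55° cos 66° + sin 55° sin 66° = 0.9816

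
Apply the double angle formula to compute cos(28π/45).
cos(28π/45) = 1 - 2sin²14π/45 = -0.3746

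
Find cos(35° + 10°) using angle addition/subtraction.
cos(35° + 10°) = cos 35° cos 10° - sin 35° sin 10° = √2/2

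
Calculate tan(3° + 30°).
tan(3° + 30°) = (tan 3° + tan 30°)/(1 - tan 3° tan 30°) = 0.6494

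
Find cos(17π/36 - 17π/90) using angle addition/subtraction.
cos(17π/36 - 17π/90) = cos 17π/36 cos 17π/90 + sin 17π/36 sin 17π/90 = 0.6293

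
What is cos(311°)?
cos(311°) = 0.6561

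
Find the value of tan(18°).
tan(18°) = 0.3249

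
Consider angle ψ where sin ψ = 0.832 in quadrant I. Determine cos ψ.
cos ψ = √(1 - sin²ψ) = 0.5548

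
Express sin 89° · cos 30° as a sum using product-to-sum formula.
sin 89° cos 30° = (1/2)[sin(89°+30°) + sin(89°-30°)]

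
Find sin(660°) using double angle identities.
sin(660°) = 2 sin 330° cos 330° = -√3/2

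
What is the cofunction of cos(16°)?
cos(16°) = sin(90° - 16°) = sin(74°)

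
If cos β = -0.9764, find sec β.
sec β = 1/cos β = -1.024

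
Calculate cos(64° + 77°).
cos(64° + 77°) = cos 64° cos 77° - sin 64° sin 77° = -0.7771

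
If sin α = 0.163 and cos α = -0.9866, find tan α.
tan α = sin α / cos α = -0.1652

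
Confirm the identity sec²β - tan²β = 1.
LHS = 1/cos²β - sin²β/cos²β = (1 - sin²β)/cos²β = cos²β/cos²β = 1 = RHS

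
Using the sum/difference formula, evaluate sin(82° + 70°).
sin(82° + 70°) = sin 82° cos 70° + cos 82° sin 70° = 0.4695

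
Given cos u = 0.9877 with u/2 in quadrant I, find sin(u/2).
sin(u/2) = ±√((1 - cos u)/2); positive since u/2 ∈ QI, so sin(u/2) = 0.07842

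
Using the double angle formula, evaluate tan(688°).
tan(688°) = 2 tan 344° / (1 - tan²344°) = -0.6249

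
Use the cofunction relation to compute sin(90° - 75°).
sin(90° - 75°) = cos(75°) = (√6-√2)/4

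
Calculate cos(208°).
cos(208°) = -0.8829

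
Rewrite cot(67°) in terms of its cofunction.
cot(67°) = tan(90° - 67°) = tan(23°)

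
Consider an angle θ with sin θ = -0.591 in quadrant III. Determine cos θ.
cos θ = ±√(1 - sin²θ) = -0.8067 (negative in QIII)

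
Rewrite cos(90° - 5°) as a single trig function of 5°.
cos(90° - 5°) = sin(5°)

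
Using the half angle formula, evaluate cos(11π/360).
cos(11π/360) = √((1 + cos 11π/180)/2) = 0.9954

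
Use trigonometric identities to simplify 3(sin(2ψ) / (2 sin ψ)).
3(sin(2ψ) / (2 sin ψ)) = 3(cos ψ) (using Double angle)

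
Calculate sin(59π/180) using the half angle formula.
sin(59π/180) = √((1 - cos 59π/90)/2) = 0.8572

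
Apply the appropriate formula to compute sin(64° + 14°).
sin(64° + 14°) = sin 64° cos 14° + cos 64° sin 14° = 0.9781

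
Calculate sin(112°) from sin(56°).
sin(112°) = 2 sin 56° cos 56° = 0.9272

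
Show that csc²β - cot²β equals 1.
LHS = 1/sin²β - cos²β/sin²β = (1 - cos²β)/sin²β = sin²β/sin²β = 1 = RHS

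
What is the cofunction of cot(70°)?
cot(70°) = tan(90° - 70°) = tan(20°)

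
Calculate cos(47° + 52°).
cos(47° + 52°) = cos 47° cos 52° - sin 47° sin 52° = -0.1564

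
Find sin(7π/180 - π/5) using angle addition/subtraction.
sin(7π/180 - π/5) = sin 7π/180 cos π/5 - cos 7π/180 sin π/5 = -0.4848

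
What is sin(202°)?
sin(202°) = -0.3746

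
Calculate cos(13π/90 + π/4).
cos(13π/90 + π/4) = cos 13π/90 cos π/4 - sin 13π/90 sin π/4 = 0.3256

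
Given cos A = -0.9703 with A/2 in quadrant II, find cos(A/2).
cos(A/2) = ±√((1 + cos A)/2); negative since A/2 ∈ QII, so cos(A/2) = -0.1219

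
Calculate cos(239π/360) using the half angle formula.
cos(239π/360) = -√((1 + cos 239π/180)/2) = -0.4924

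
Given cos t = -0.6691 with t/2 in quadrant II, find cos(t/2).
cos(t/2) = ±√((1 + cos t)/2); negative since t/2 ∈ QII, so cos(t/2) = -0.4068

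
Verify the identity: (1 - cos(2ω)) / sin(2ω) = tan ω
LHS = 2sin²ω / (2 sin ω cos ω) = sin ω/cos ω = tan ω = RHS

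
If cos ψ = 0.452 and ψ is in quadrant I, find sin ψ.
sin ψ = 0.892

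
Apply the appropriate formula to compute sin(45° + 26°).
sin(45° + 26°) = sin 45° cos 26° + cos 45° sin 26° = 0.9455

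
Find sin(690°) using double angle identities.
sin(690°) = 2 sin 345° cos 345° = -1/2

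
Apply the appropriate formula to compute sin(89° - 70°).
sin(89° - 70°) = sin 89° cos 70° - cos 89° sin 70° = 0.3256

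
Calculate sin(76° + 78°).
sin(76° + 78°) = sin 76° cos 78° + cos 76° sin 78° = 0.4384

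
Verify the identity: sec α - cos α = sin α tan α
LHS = 1/cos α - cos α = (1 - cos²α)/cos α = sin²α/cos α = sin α · (sin α/cos α) = sin α tan α = RHS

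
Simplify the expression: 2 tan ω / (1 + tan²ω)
2 tan ω / (1 + tan²ω) = sin(2ω) (using Double angle)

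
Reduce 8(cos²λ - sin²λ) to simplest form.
8(cos²λ - sin²λ) = 8(cos(2λ)) (using Double angle)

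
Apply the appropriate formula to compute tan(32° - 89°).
tan(32° - 89°) = (tan 32° - tan 89°)/(1 + tan 32° tan 89°) = -1.54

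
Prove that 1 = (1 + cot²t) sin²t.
RHS = csc²t · sin²t = (1/sin²t) · sin²t = 1 = LHS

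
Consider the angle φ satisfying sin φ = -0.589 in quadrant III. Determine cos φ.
cos φ = ±√(1 - sin²φ) = -0.8081 (negative in QIII)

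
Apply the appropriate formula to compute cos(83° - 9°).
cos(83° - 9°) = cos 83° cos 9° + sin 83° sin 9° = 0.2756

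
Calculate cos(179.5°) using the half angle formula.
cos(179.5°) = -√((1 + cos 359°)/2) = -1.0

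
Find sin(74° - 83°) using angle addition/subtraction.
sin(74° - 83°) = sin 74° cos 83° - cos 74° sin 83° = -0.1564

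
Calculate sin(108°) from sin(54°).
sin(108°) = 2 sin 54° cos 54° = 0.9511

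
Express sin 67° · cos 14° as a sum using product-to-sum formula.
sin 67° cos 14° = (1/2)[sin(67°+14°) + sin(67°-14°)]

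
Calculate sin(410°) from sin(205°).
sin(410°) = 2 sin 205° cos 205° = 0.766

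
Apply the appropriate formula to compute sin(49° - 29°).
sin(49° - 29°) = sin 49° cos 29° - cos 49° sin 29° = 0.342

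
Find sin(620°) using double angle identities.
sin(620°) = 2 sin 310° cos 310° = -0.9848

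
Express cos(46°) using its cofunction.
cos(46°) = sin(90° - 46°) = sin(44°)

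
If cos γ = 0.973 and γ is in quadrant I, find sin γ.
sin γ = 0.2308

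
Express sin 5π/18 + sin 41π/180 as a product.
sin 5π/18 + sin 41π/180 = 2 sin(91π/360) cos(π/40)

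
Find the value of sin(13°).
sin(13°) = 0.225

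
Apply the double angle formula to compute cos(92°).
cos(92°) = cos²46° - sin²46° = -0.0349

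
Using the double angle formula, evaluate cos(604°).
cos(604°) = cos²302° - sin²302° = -0.4384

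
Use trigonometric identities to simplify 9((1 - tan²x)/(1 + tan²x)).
9((1 - tan²x)/(1 + tan²x)) = 9(cos(2x)) (using Double angle)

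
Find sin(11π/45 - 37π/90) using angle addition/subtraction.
sin(11π/45 - 37π/90) = sin 11π/45 cos 37π/90 - cos 11π/45 sin 37π/90 = -1/2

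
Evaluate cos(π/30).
cos(π/30) = 0.9945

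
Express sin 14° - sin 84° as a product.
sin 14° - sin 84° = 2 cos(49°) sin(-35°)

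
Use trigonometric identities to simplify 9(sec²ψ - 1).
9(sec²ψ - 1) = 9(tan²ψ) (using Pythagorean identity)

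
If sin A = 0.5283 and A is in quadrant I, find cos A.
cos A = 0.8491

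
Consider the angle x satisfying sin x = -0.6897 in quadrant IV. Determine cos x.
cos x = √(1 - sin²x) = 0.7241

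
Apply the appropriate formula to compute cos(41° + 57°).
cos(41° + 57°) = cos 41° cos 57° - sin 41° sin 57° = -0.1392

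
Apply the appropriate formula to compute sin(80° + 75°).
sin(80° + 75°) = sin 80° cos 75° + cos 80° sin 75° = 0.4226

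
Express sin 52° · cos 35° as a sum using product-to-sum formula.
sin 52° cos 35° = (1/2)[sin(52°+35°) + sin(52°-35°)]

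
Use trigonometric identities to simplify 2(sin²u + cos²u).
2(sin²u + cos²u) = 2 (using Pythagorean identity)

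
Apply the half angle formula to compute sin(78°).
sin(78°) = √((1 - cos 156°)/2) = 0.9781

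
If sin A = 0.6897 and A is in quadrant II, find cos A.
cos A = -0.7241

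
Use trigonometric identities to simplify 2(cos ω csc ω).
2(cos ω csc ω) = 2(cot ω) (using Reciprocal + quotient)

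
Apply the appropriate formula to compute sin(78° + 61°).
sin(78° + 61°) = sin 78° cos 61° + cos 78° sin 61° = 0.6561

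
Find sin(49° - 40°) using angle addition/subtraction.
sin(49° - 40°) = sin 49° cos 40° - cos 49° sin 40° = 0.1564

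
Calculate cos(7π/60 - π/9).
cos(7π/60 - π/9) = cos 7π/60 cos π/9 + sin 7π/60 sin π/9 = 0.9998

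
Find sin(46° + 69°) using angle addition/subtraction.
sin(46° + 69°) = sin 46° cos 69° + cos 46° sin 69° = 0.9063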